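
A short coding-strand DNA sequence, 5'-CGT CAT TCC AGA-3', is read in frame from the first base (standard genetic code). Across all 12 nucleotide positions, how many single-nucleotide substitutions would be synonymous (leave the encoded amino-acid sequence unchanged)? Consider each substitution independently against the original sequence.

Codon 1 (CGT, Arg): 3 synonymous substitutions.
Codon 2 (CAT, His): 1 synonymous substitution.
Codon 3 (TCC, Ser): 3 synonymous substitutions.
Codon 4 (AGA, Arg): 2 synonymous substitutions.
Total: 3 + 1 + 3 + 2 = 9.

9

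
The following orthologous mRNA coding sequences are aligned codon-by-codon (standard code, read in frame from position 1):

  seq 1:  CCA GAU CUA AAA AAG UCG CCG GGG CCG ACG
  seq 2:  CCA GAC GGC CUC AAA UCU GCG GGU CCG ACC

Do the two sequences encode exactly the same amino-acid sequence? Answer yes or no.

no

Codon 1: CCA Pro / CCA Pro — identical.
Codon 2: GAU Asp / GAC Asp — synonymous.
Codon 3: CUA Leu / GGC Gly — nonsynonymous.
Codon 4: AAA Lys / CUC Leu — nonsynonymous.
Codon 5: AAG Lys / AAA Lys — synonymous.
Codon 6: UCG Ser / UCU Ser — synonymous.
Codon 7: CCG Pro / GCG Ala — nonsynonymous.
Codon 8: GGG Gly / GGU Gly — synonymous.
Codon 9: CCG Pro / CCG Pro — identical.
Codon 10: ACG Thr / ACC Thr — synonymous.
Nonsynonymous differences: 3 → different protein.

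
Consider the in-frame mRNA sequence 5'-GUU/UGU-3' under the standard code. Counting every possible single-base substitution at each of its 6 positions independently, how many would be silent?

4

Codon 1 (GUU, Val): 3 synonymous substitutions.
Codon 2 (UGU, Cys): 1 synonymous substitution.
Total: 3 + 1 = 4.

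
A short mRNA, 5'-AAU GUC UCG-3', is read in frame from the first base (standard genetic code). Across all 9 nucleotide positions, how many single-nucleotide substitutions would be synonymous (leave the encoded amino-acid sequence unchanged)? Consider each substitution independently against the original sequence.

Codon 1 (AAU, Asn): 1 synonymous substitution.
Codon 2 (GUC, Val): 3 synonymous substitutions.
Codon 3 (UCG, Ser): 3 synonymous substitutions.
Total: 1 + 3 + 3 = 7.

7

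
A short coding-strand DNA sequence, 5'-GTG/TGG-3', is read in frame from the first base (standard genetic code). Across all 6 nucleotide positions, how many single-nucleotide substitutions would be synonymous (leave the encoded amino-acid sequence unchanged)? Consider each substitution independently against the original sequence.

3

Codon 1 (GTG, Val): 3 synonymous substitutions.
Codon 2 (TGG, Trp): 0 synonymous substitutions.
Total: 3 + 0 = 3.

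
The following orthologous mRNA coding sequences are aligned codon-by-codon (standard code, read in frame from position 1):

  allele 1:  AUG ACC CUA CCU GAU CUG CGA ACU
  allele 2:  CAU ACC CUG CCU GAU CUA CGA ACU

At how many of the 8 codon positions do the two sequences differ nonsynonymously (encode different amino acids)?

1

Codon 1: AUG Met / CAU His — nonsynonymous.
Codon 2: ACC Thr / ACC Thr — identical.
Codon 3: CUA Leu / CUG Leu — synonymous.
Codon 4: CCU Pro / CCU Pro — identical.
Codon 5: GAU Asp / GAU Asp — identical.
Codon 6: CUG Leu / CUA Leu — synonymous.
Codon 7: CGA Arg / CGA Arg — identical.
Codon 8: ACU Thr / ACU Thr — identical.
Nonsynonymous differences: 1.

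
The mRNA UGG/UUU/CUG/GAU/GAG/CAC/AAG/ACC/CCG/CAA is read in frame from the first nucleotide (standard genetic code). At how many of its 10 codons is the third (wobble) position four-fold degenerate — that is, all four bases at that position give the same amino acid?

3

Codon 1 UGG (Trp): third position 1-fold.
Codon 2 UUU (Phe): third position 2-fold.
Codon 3 CUG (Leu): third position 4-fold.
Codon 4 GAU (Asp): third position 2-fold.
Codon 5 GAG (Glu): third position 2-fold.
Codon 6 CAC (His): third position 2-fold.
Codon 7 AAG (Lys): third position 2-fold.
Codon 8 ACC (Thr): third position 4-fold.
Codon 9 CCG (Pro): third position 4-fold.
Codon 10 CAA (Gln): third position 2-fold.
Four-fold degenerate third positions: 3.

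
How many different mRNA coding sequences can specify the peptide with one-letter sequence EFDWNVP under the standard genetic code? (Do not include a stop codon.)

Glu: 2 codons.
Phe: 2 codons.
Asp: 2 codons.
Trp: 1 codon.
Asn: 2 codons.
Val: 4 codons.
Pro: 4 codons.
2 × 2 × 2 × 1 × 2 × 4 × 4 = 256.

256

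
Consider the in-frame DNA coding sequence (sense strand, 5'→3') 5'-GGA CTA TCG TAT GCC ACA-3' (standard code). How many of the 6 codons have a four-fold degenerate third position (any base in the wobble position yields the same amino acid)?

Codon 1 GGA (Gly): third position 4-fold.
Codon 2 CTA (Leu): third position 4-fold.
Codon 3 TCG (Ser): third position 4-fold.
Codon 4 TAT (Tyr): third position 2-fold.
Codon 5 GCC (Ala): third position 4-fold.
Codon 6 ACA (Thr): third position 4-fold.
Four-fold degenerate third positions: 5.

5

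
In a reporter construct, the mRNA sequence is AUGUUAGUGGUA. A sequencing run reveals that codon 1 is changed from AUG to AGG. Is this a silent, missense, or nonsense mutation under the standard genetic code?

missense

Position 2 falls in codon 1: AUG → Met.
After the substitution the codon is AGG → Arg.
Met ≠ Arg, so this is a missense mutation.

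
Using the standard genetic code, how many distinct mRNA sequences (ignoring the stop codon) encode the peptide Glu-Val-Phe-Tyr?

Glu: 2 codons.
Val: 4 codons.
Phe: 2 codons.
Tyr: 2 codons.
2 × 4 × 2 × 2 = 32.

32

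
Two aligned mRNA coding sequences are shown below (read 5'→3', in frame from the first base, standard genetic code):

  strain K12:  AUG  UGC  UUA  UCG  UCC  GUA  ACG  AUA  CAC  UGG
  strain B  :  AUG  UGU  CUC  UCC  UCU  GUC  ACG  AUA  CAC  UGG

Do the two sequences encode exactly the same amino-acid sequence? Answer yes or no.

yes

Codon 1: AUG Met / AUG Met — identical.
Codon 2: UGC Cys / UGU Cys — synonymous.
Codon 3: UUA Leu / CUC Leu — synonymous.
Codon 4: UCG Ser / UCC Ser — synonymous.
Codon 5: UCC Ser / UCU Ser — synonymous.
Codon 6: GUA Val / GUC Val — synonymous.
Codon 7: ACG Thr / ACG Thr — identical.
Codon 8: AUA Ile / AUA Ile — identical.
Codon 9: CAC His / CAC His — identical.
Codon 10: UGG Trp / UGG Trp — identical.
Nonsynonymous differences: 0 → same protein.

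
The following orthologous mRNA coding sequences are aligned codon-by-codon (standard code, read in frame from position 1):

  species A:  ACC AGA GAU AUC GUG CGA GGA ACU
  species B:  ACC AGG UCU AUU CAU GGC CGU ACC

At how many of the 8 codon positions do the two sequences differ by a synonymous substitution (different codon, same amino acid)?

3

Codon 1: ACC Thr / ACC Thr — identical.
Codon 2: AGA Arg / AGG Arg — synonymous.
Codon 3: GAU Asp / UCU Ser — nonsynonymous.
Codon 4: AUC Ile / AUU Ile — synonymous.
Codon 5: GUG Val / CAU His — nonsynonymous.
Codon 6: CGA Arg / GGC Gly — nonsynonymous.
Codon 7: GGA Gly / CGU Arg — nonsynonymous.
Codon 8: ACU Thr / ACC Thr — synonymous.
Synonymous differences: 3.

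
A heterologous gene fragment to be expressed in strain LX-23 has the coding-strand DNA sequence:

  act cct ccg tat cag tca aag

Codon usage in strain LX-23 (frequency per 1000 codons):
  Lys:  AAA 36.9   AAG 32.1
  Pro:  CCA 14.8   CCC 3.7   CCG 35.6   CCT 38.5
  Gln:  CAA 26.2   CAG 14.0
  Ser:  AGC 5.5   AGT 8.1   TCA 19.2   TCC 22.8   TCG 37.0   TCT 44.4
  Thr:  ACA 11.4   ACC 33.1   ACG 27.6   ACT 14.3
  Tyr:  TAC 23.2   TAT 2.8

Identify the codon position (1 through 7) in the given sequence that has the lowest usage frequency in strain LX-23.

Codon 1 ACT (Thr): 14.3 per 1000.
Codon 2 CCT (Pro): 38.5 per 1000.
Codon 3 CCG (Pro): 35.6 per 1000.
Codon 4 TAT (Tyr): 2.8 per 1000.
Codon 5 CAG (Gln): 14.0 per 1000.
Codon 6 TCA (Ser): 19.2 per 1000.
Codon 7 AAG (Lys): 32.1 per 1000.
Lowest frequency is 2.8 at codon 4.

4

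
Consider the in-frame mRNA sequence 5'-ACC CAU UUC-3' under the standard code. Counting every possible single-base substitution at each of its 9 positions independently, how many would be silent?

Codon 1 (ACC, Thr): 3 synonymous substitutions.
Codon 2 (CAU, His): 1 synonymous substitution.
Codon 3 (UUC, Phe): 1 synonymous substitution.
Total: 3 + 1 + 1 = 5.

5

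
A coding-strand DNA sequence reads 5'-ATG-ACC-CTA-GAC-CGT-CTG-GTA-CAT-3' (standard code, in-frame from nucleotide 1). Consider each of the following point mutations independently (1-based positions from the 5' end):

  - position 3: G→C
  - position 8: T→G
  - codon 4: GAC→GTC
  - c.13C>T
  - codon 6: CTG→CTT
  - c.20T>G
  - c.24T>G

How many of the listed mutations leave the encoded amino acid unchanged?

1

Codon 1: ATG (Met) → ATC (Ile) — missense.
Codon 3: CTA (Leu) → CGA (Arg) — missense.
Codon 4: GAC (Asp) → GTC (Val) — missense.
Codon 5: CGT (Arg) → TGT (Cys) — missense.
Codon 6: CTG (Leu) → CTT (Leu) — synonymous.
Codon 7: GTA (Val) → GGA (Gly) — missense.
Codon 8: CAT (His) → CAG (Gln) — missense.
Synonymous: 1 of 7.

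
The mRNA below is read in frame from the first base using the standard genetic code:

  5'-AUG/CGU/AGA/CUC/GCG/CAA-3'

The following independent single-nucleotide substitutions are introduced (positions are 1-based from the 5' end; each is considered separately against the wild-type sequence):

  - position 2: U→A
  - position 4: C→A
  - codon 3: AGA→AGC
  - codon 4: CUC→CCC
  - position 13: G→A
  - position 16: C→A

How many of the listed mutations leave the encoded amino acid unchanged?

0

Codon 1: AUG (Met) → AAG (Lys) — missense.
Codon 2: CGU (Arg) → AGU (Ser) — missense.
Codon 3: AGA (Arg) → AGC (Ser) — missense.
Codon 4: CUC (Leu) → CCC (Pro) — missense.
Codon 5: GCG (Ala) → ACG (Thr) — missense.
Codon 6: CAA (Gln) → AAA (Lys) — missense.
Synonymous: 0 of 6.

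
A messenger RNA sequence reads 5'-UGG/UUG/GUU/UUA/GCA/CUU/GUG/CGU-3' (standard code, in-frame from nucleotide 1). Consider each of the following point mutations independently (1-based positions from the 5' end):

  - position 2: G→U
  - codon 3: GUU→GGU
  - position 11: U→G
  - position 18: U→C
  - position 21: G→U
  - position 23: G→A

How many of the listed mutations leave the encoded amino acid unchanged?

2

Codon 1: UGG (Trp) → UUG (Leu) — missense.
Codon 3: GUU (Val) → GGU (Gly) — missense.
Codon 4: UUA (Leu) → UGA (Stop) — nonsense.
Codon 6: CUU (Leu) → CUC (Leu) — synonymous.
Codon 7: GUG (Val) → GUU (Val) — synonymous.
Codon 8: CGU (Arg) → CAU (His) — missense.
Synonymous: 2 of 6.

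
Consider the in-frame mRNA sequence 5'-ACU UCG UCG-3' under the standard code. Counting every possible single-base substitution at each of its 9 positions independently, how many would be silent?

Codon 1 (ACU, Thr): 3 synonymous substitutions.
Codon 2 (UCG, Ser): 3 synonymous substitutions.
Codon 3 (UCG, Ser): 3 synonymous substitutions.
Total: 3 + 3 + 3 = 9.

9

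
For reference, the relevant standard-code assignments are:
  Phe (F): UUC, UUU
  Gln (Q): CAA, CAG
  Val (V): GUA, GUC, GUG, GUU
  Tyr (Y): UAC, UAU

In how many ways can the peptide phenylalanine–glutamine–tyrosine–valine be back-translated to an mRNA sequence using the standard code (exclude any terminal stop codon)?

Phe: 2 codons.
Gln: 2 codons.
Tyr: 2 codons.
Val: 4 codons.
2 × 2 × 2 × 4 = 32.

32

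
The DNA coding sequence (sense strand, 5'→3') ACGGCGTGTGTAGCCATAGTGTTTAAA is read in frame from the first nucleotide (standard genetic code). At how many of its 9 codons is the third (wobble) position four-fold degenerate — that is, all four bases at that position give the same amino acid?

Codon 1 ACG (Thr): third position 4-fold.
Codon 2 GCG (Ala): third position 4-fold.
Codon 3 TGT (Cys): third position 2-fold.
Codon 4 GTA (Val): third position 4-fold.
Codon 5 GCC (Ala): third position 4-fold.
Codon 6 ATA (Ile): third position 3-fold.
Codon 7 GTG (Val): third position 4-fold.
Codon 8 TTT (Phe): third position 2-fold.
Codon 9 AAA (Lys): third position 2-fold.
Four-fold degenerate third positions: 5.

5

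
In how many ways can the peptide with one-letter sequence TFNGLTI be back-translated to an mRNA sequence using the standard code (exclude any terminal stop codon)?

Thr: 4 codons.
Phe: 2 codons.
Asn: 2 codons.
Gly: 4 codons.
Leu: 6 codons.
Thr: 4 codons.
Ile: 3 codons.
4 × 2 × 2 × 4 × 6 × 4 × 3 = 4608.

4608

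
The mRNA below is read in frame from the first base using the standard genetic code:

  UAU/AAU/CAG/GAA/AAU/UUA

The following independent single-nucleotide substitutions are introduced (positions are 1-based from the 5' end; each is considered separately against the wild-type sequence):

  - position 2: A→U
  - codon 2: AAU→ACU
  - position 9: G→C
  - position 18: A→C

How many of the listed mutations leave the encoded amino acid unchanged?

0

Codon 1: UAU (Tyr) → UUU (Phe) — missense.
Codon 2: AAU (Asn) → ACU (Thr) — missense.
Codon 3: CAG (Gln) → CAC (His) — missense.
Codon 6: UUA (Leu) → UUC (Phe) — missense.
Synonymous: 0 of 4.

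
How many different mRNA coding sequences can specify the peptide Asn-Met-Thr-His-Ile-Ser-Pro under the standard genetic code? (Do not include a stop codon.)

1152

Asn: 2 codons.
Met: 1 codon.
Thr: 4 codons.
His: 2 codons.
Ile: 3 codons.
Ser: 6 codons.
Pro: 4 codons.
2 × 1 × 4 × 2 × 3 × 6 × 4 = 1152.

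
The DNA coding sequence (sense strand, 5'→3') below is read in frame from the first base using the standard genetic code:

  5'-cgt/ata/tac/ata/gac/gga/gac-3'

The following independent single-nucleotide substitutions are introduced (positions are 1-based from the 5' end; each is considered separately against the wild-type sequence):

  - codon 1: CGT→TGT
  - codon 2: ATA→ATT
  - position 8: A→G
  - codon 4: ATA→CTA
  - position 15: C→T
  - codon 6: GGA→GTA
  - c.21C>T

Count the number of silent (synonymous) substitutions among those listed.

3

Codon 1: CGT (Arg) → TGT (Cys) — missense.
Codon 2: ATA (Ile) → ATT (Ile) — synonymous.
Codon 3: TAC (Tyr) → TGC (Cys) — missense.
Codon 4: ATA (Ile) → CTA (Leu) — missense.
Codon 5: GAC (Asp) → GAT (Asp) — synonymous.
Codon 6: GGA (Gly) → GTA (Val) — missense.
Codon 7: GAC (Asp) → GAT (Asp) — synonymous.
Synonymous: 3 of 7.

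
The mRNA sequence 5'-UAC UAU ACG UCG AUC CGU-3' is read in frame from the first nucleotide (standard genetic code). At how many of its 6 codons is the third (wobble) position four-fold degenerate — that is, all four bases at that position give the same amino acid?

Codon 1 UAC (Tyr): third position 2-fold.
Codon 2 UAU (Tyr): third position 2-fold.
Codon 3 ACG (Thr): third position 4-fold.
Codon 4 UCG (Ser): third position 4-fold.
Codon 5 AUC (Ile): third position 3-fold.
Codon 6 CGU (Arg): third position 4-fold.
Four-fold degenerate third positions: 3.

3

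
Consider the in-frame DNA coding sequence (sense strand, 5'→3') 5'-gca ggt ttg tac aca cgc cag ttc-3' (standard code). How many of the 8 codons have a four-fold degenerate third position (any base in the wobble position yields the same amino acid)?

Codon 1 GCA (Ala): third position 4-fold.
Codon 2 GGT (Gly): third position 4-fold.
Codon 3 TTG (Leu): third position 2-fold.
Codon 4 TAC (Tyr): third position 2-fold.
Codon 5 ACA (Thr): third position 4-fold.
Codon 6 CGC (Arg): third position 4-fold.
Codon 7 CAG (Gln): third position 2-fold.
Codon 8 TTC (Phe): third position 2-fold.
Four-fold degenerate third positions: 4.

4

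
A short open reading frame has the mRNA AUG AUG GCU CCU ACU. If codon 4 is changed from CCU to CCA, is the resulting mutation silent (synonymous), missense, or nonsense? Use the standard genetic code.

silent

Position 12 falls in codon 4: CCU → Pro.
After the substitution the codon is CCA → Pro.
Both encode Pro, so the change is synonymous.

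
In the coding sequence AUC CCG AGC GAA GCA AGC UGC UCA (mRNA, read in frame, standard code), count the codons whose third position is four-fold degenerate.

Codon 1 AUC (Ile): third position 3-fold.
Codon 2 CCG (Pro): third position 4-fold.
Codon 3 AGC (Ser): third position 2-fold.
Codon 4 GAA (Glu): third position 2-fold.
Codon 5 GCA (Ala): third position 4-fold.
Codon 6 AGC (Ser): third position 2-fold.
Codon 7 UGC (Cys): third position 2-fold.
Codon 8 UCA (Ser): third position 4-fold.
Four-fold degenerate third positions: 3.

3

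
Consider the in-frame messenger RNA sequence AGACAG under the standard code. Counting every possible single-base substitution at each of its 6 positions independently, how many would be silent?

Codon 1 (AGA, Arg): 2 synonymous substitutions.
Codon 2 (CAG, Gln): 1 synonymous substitution.
Total: 2 + 1 = 3.

3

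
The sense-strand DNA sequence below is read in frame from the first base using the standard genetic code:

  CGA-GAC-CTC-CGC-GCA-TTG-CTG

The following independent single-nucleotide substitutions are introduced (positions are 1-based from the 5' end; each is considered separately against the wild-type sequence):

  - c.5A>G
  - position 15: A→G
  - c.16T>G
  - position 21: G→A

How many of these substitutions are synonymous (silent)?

2

Codon 2: GAC (Asp) → GGC (Gly) — missense.
Codon 5: GCA (Ala) → GCG (Ala) — synonymous.
Codon 6: TTG (Leu) → GTG (Val) — missense.
Codon 7: CTG (Leu) → CTA (Leu) — synonymous.
Synonymous: 2 of 4.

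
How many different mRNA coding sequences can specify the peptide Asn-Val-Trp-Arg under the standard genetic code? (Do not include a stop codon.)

Asn: 2 codons.
Val: 4 codons.
Trp: 1 codon.
Arg: 6 codons.
2 × 4 × 1 × 6 = 48.

48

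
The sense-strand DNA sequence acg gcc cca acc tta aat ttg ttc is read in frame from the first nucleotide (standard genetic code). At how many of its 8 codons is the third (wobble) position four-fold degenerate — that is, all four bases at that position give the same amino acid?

Codon 1 ACG (Thr): third position 4-fold.
Codon 2 GCC (Ala): third position 4-fold.
Codon 3 CCA (Pro): third position 4-fold.
Codon 4 ACC (Thr): third position 4-fold.
Codon 5 TTA (Leu): third position 2-fold.
Codon 6 AAT (Asn): third position 2-fold.
Codon 7 TTG (Leu): third position 2-fold.
Codon 8 TTC (Phe): third position 2-fold.
Four-fold degenerate third positions: 4.

4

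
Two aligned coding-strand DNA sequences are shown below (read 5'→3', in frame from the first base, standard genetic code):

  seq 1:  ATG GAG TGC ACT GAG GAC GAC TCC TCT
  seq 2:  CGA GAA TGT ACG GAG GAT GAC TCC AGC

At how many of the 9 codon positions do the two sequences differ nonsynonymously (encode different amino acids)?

1

Codon 1: ATG Met / CGA Arg — nonsynonymous.
Codon 2: GAG Glu / GAA Glu — synonymous.
Codon 3: TGC Cys / TGT Cys — synonymous.
Codon 4: ACT Thr / ACG Thr — synonymous.
Codon 5: GAG Glu / GAG Glu — identical.
Codon 6: GAC Asp / GAT Asp — synonymous.
Codon 7: GAC Asp / GAC Asp — identical.
Codon 8: TCC Ser / TCC Ser — identical.
Codon 9: TCT Ser / AGC Ser — synonymous.
Nonsynonymous differences: 1.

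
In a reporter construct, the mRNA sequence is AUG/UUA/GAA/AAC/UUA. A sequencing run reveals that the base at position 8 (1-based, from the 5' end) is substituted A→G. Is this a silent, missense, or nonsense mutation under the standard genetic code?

missense

Position 8 falls in codon 3: GAA → Glu.
After the substitution the codon is GGA → Gly.
Glu ≠ Gly, so this is a missense mutation.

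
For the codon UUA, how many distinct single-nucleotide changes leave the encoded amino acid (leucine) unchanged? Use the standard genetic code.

2

Position 1: CUA → 1 synonymous.
Position 2: none → 0 synonymous.
Position 3: UUG → 1 synonymous.
Total: 1 + 0 + 1 = 2.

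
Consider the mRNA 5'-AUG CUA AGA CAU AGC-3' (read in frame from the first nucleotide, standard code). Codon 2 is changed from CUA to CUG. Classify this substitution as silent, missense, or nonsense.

silent

Position 6 falls in codon 2: CUA → Leu.
After the substitution the codon is CUG → Leu.
Both encode Leu, so the change is synonymous.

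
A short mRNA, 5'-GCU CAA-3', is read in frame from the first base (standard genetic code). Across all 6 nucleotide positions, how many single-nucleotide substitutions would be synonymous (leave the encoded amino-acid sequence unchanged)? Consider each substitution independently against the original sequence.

4

Codon 1 (GCU, Ala): 3 synonymous substitutions.
Codon 2 (CAA, Gln): 1 synonymous substitution.
Total: 3 + 1 = 4.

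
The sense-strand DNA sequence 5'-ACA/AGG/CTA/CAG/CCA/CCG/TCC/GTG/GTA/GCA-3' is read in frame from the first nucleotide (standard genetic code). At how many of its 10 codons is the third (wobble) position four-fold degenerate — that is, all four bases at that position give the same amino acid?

Codon 1 ACA (Thr): third position 4-fold.
Codon 2 AGG (Arg): third position 2-fold.
Codon 3 CTA (Leu): third position 4-fold.
Codon 4 CAG (Gln): third position 2-fold.
Codon 5 CCA (Pro): third position 4-fold.
Codon 6 CCG (Pro): third position 4-fold.
Codon 7 TCC (Ser): third position 4-fold.
Codon 8 GTG (Val): third position 4-fold.
Codon 9 GTA (Val): third position 4-fold.
Codon 10 GCA (Ala): third position 4-fold.
Four-fold degenerate third positions: 8.

8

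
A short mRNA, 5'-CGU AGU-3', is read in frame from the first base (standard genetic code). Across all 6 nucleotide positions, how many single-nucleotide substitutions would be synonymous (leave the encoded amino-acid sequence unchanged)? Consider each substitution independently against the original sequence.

4

Codon 1 (CGU, Arg): 3 synonymous substitutions.
Codon 2 (AGU, Ser): 1 synonymous substitution.
Total: 3 + 1 = 4.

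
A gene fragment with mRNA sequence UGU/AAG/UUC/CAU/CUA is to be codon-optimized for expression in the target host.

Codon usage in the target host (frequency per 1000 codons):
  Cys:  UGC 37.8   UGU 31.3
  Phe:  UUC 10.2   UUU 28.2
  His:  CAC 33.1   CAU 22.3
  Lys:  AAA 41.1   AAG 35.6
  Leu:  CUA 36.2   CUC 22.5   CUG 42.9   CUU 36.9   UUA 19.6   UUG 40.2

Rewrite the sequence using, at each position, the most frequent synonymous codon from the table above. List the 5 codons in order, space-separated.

UGC AAA UUU CAC CUG

Codon 1 (Cys): best is UGC at 37.8.
Codon 2 (Lys): best is AAA at 41.1.
Codon 3 (Phe): best is UUU at 28.2.
Codon 4 (His): best is CAC at 33.1.
Codon 5 (Leu): best is CUG at 42.9.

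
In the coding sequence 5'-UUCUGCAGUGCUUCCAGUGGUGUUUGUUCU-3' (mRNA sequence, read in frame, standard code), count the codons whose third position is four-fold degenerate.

5

Codon 1 UUC (Phe): third position 2-fold.
Codon 2 UGC (Cys): third position 2-fold.
Codon 3 AGU (Ser): third position 2-fold.
Codon 4 GCU (Ala): third position 4-fold.
Codon 5 UCC (Ser): third position 4-fold.
Codon 6 AGU (Ser): third position 2-fold.
Codon 7 GGU (Gly): third position 4-fold.
Codon 8 GUU (Val): third position 4-fold.
Codon 9 UGU (Cys): third position 2-fold.
Codon 10 UCU (Ser): third position 4-fold.
Four-fold degenerate third positions: 5.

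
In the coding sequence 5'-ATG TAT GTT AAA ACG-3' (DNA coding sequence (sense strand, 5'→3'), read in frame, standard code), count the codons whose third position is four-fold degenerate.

2

Codon 1 ATG (Met): third position 1-fold.
Codon 2 TAT (Tyr): third position 2-fold.
Codon 3 GTT (Val): third position 4-fold.
Codon 4 AAA (Lys): third position 2-fold.
Codon 5 ACG (Thr): third position 4-fold.
Four-fold degenerate third positions: 2.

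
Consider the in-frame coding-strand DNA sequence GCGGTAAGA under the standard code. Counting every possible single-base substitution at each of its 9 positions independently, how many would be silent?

Codon 1 (GCG, Ala): 3 synonymous substitutions.
Codon 2 (GTA, Val): 3 synonymous substitutions.
Codon 3 (AGA, Arg): 2 synonymous substitutions.
Total: 3 + 3 + 2 = 8.

8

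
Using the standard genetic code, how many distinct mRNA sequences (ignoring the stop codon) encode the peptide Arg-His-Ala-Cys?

96

Arg: 6 codons.
His: 2 codons.
Ala: 4 codons.
Cys: 2 codons.
6 × 2 × 4 × 2 = 96.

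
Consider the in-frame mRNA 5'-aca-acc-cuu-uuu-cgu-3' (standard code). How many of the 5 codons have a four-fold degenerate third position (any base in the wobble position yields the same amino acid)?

Codon 1 ACA (Thr): third position 4-fold.
Codon 2 ACC (Thr): third position 4-fold.
Codon 3 CUU (Leu): third position 4-fold.
Codon 4 UUU (Phe): third position 2-fold.
Codon 5 CGU (Arg): third position 4-fold.
Four-fold degenerate third positions: 4.

4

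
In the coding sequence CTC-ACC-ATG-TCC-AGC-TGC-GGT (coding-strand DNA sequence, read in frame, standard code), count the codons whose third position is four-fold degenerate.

4

Codon 1 CTC (Leu): third position 4-fold.
Codon 2 ACC (Thr): third position 4-fold.
Codon 3 ATG (Met): third position 1-fold.
Codon 4 TCC (Ser): third position 4-fold.
Codon 5 AGC (Ser): third position 2-fold.
Codon 6 TGC (Cys): third position 2-fold.
Codon 7 GGT (Gly): third position 4-fold.
Four-fold degenerate third positions: 4.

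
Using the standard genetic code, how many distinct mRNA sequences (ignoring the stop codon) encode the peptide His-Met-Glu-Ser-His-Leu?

His: 2 codons.
Met: 1 codon.
Glu: 2 codons.
Ser: 6 codons.
His: 2 codons.
Leu: 6 codons.
2 × 1 × 2 × 6 × 2 × 6 = 288.

288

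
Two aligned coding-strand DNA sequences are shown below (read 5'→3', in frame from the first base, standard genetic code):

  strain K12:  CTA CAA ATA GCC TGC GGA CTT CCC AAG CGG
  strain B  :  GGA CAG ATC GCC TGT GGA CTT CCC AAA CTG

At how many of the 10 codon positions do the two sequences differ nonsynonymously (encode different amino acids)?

2

Codon 1: CTA Leu / GGA Gly — nonsynonymous.
Codon 2: CAA Gln / CAG Gln — synonymous.
Codon 3: ATA Ile / ATC Ile — synonymous.
Codon 4: GCC Ala / GCC Ala — identical.
Codon 5: TGC Cys / TGT Cys — synonymous.
Codon 6: GGA Gly / GGA Gly — identical.
Codon 7: CTT Leu / CTT Leu — identical.
Codon 8: CCC Pro / CCC Pro — identical.
Codon 9: AAG Lys / AAA Lys — synonymous.
Codon 10: CGG Arg / CTG Leu — nonsynonymous.
Nonsynonymous differences: 2.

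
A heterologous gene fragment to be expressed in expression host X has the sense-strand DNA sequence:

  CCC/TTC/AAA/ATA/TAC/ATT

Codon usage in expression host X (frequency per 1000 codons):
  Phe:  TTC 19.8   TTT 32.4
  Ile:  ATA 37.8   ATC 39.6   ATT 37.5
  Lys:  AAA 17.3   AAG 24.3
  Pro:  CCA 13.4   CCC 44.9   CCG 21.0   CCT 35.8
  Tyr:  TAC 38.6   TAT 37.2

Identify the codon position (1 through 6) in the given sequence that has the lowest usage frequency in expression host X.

3

Codon 1 CCC (Pro): 44.9 per 1000.
Codon 2 TTC (Phe): 19.8 per 1000.
Codon 3 AAA (Lys): 17.3 per 1000.
Codon 4 ATA (Ile): 37.8 per 1000.
Codon 5 TAC (Tyr): 38.6 per 1000.
Codon 6 ATT (Ile): 37.5 per 1000.
Lowest frequency is 17.3 at codon 3.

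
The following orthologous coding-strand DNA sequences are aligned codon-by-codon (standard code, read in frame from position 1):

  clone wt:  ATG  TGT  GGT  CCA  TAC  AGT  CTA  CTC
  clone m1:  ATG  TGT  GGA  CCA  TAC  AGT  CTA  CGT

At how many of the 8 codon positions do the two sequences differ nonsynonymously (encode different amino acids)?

1

Codon 1: ATG Met / ATG Met — identical.
Codon 2: TGT Cys / TGT Cys — identical.
Codon 3: GGT Gly / GGA Gly — synonymous.
Codon 4: CCA Pro / CCA Pro — identical.
Codon 5: TAC Tyr / TAC Tyr — identical.
Codon 6: AGT Ser / AGT Ser — identical.
Codon 7: CTA Leu / CTA Leu — identical.
Codon 8: CTC Leu / CGT Arg — nonsynonymous.
Nonsynonymous differences: 1.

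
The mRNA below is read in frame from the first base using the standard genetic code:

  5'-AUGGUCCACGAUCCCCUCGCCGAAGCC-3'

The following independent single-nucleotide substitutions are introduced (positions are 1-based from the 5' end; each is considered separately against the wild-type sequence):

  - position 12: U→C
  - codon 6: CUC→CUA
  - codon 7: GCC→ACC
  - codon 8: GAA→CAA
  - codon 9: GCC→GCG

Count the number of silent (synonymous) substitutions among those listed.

3

Codon 4: GAU (Asp) → GAC (Asp) — synonymous.
Codon 6: CUC (Leu) → CUA (Leu) — synonymous.
Codon 7: GCC (Ala) → ACC (Thr) — missense.
Codon 8: GAA (Glu) → CAA (Gln) — missense.
Codon 9: GCC (Ala) → GCG (Ala) — synonymous.
Synonymous: 3 of 5.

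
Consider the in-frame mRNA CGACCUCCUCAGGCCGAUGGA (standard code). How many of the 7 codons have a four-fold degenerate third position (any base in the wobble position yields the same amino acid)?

Codon 1 CGA (Arg): third position 4-fold.
Codon 2 CCU (Pro): third position 4-fold.
Codon 3 CCU (Pro): third position 4-fold.
Codon 4 CAG (Gln): third position 2-fold.
Codon 5 GCC (Ala): third position 4-fold.
Codon 6 GAU (Asp): third position 2-fold.
Codon 7 GGA (Gly): third position 4-fold.
Four-fold degenerate third positions: 5.

5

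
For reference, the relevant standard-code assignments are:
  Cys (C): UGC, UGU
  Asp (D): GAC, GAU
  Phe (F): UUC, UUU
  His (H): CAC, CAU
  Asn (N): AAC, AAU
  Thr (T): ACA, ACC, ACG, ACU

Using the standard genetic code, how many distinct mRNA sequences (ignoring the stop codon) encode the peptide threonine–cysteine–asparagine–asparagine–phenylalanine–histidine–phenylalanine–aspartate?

Thr: 4 codons.
Cys: 2 codons.
Asn: 2 codons.
Asn: 2 codons.
Phe: 2 codons.
His: 2 codons.
Phe: 2 codons.
Asp: 2 codons.
4 × 2 × 2 × 2 × 2 × 2 × 2 × 2 = 512.

512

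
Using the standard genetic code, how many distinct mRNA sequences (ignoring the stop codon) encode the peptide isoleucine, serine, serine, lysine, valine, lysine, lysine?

Ile: 3 codons.
Ser: 6 codons.
Ser: 6 codons.
Lys: 2 codons.
Val: 4 codons.
Lys: 2 codons.
Lys: 2 codons.
3 × 6 × 6 × 2 × 4 × 2 × 2 = 3456.

3456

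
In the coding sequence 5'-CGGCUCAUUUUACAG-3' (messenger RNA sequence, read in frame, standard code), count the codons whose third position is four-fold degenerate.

2

Codon 1 CGG (Arg): third position 4-fold.
Codon 2 CUC (Leu): third position 4-fold.
Codon 3 AUU (Ile): third position 3-fold.
Codon 4 UUA (Leu): third position 2-fold.
Codon 5 CAG (Gln): third position 2-fold.
Four-fold degenerate third positions: 2.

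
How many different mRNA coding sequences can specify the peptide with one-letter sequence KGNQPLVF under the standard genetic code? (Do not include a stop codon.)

Lys: 2 codons.
Gly: 4 codons.
Asn: 2 codons.
Gln: 2 codons.
Pro: 4 codons.
Leu: 6 codons.
Val: 4 codons.
Phe: 2 codons.
2 × 4 × 2 × 2 × 4 × 6 × 4 × 2 = 6144.

6144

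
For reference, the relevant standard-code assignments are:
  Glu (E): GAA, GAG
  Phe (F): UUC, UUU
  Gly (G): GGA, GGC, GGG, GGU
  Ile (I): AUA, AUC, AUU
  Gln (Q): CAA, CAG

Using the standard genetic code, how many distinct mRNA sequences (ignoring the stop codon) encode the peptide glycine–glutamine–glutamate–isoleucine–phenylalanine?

96

Gly: 4 codons.
Gln: 2 codons.
Glu: 2 codons.
Ile: 3 codons.
Phe: 2 codons.
4 × 2 × 2 × 3 × 2 = 96.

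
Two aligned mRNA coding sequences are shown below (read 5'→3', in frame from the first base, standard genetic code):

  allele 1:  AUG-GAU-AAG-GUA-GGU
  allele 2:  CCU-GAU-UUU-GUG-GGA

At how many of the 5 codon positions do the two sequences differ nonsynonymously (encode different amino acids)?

Codon 1: AUG Met / CCU Pro — nonsynonymous.
Codon 2: GAU Asp / GAU Asp — identical.
Codon 3: AAG Lys / UUU Phe — nonsynonymous.
Codon 4: GUA Val / GUG Val — synonymous.
Codon 5: GGU Gly / GGA Gly — synonymous.
Nonsynonymous differences: 2.

2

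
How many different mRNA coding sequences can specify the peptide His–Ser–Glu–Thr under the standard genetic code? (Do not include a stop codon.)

96

His: 2 codons.
Ser: 6 codons.
Glu: 2 codons.
Thr: 4 codons.
2 × 6 × 2 × 4 = 96.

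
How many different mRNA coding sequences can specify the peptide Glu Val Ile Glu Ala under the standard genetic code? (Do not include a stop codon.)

192

Glu: 2 codons.
Val: 4 codons.
Ile: 3 codons.
Glu: 2 codons.
Ala: 4 codons.
2 × 4 × 3 × 2 × 4 = 192.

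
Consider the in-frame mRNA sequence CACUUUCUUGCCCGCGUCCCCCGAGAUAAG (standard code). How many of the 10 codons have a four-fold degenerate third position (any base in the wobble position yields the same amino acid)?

6

Codon 1 CAC (His): third position 2-fold.
Codon 2 UUU (Phe): third position 2-fold.
Codon 3 CUU (Leu): third position 4-fold.
Codon 4 GCC (Ala): third position 4-fold.
Codon 5 CGC (Arg): third position 4-fold.
Codon 6 GUC (Val): third position 4-fold.
Codon 7 CCC (Pro): third position 4-fold.
Codon 8 CGA (Arg): third position 4-fold.
Codon 9 GAU (Asp): third position 2-fold.
Codon 10 AAG (Lys): third position 2-fold.
Four-fold degenerate third positions: 6.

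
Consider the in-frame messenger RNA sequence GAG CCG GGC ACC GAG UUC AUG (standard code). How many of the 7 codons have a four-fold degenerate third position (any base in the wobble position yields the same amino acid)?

3

Codon 1 GAG (Glu): third position 2-fold.
Codon 2 CCG (Pro): third position 4-fold.
Codon 3 GGC (Gly): third position 4-fold.
Codon 4 ACC (Thr): third position 4-fold.
Codon 5 GAG (Glu): third position 2-fold.
Codon 6 UUC (Phe): third position 2-fold.
Codon 7 AUG (Met): third position 1-fold.
Four-fold degenerate third positions: 3.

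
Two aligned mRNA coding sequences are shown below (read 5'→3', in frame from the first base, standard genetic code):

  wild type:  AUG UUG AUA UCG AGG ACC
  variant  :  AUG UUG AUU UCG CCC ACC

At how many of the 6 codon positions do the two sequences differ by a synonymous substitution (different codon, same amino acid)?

Codon 1: AUG Met / AUG Met — identical.
Codon 2: UUG Leu / UUG Leu — identical.
Codon 3: AUA Ile / AUU Ile — synonymous.
Codon 4: UCG Ser / UCG Ser — identical.
Codon 5: AGG Arg / CCC Pro — nonsynonymous.
Codon 6: ACC Thr / ACC Thr — identical.
Synonymous differences: 1.

1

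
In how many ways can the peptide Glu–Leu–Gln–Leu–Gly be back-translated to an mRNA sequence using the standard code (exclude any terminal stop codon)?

Glu: 2 codons.
Leu: 6 codons.
Gln: 2 codons.
Leu: 6 codons.
Gly: 4 codons.
2 × 6 × 2 × 6 × 4 = 576.

576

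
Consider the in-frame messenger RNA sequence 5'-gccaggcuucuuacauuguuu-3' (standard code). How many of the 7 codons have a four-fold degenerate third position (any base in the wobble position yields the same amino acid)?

4

Codon 1 GCC (Ala): third position 4-fold.
Codon 2 AGG (Arg): third position 2-fold.
Codon 3 CUU (Leu): third position 4-fold.
Codon 4 CUU (Leu): third position 4-fold.
Codon 5 ACA (Thr): third position 4-fold.
Codon 6 UUG (Leu): third position 2-fold.
Codon 7 UUU (Phe): third position 2-fold.
Four-fold degenerate third positions: 4.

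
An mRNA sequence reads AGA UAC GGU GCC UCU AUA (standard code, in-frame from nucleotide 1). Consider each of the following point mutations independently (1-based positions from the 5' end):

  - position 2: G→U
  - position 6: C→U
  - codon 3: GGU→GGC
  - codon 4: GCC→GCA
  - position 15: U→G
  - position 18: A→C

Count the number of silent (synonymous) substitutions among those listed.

5

Codon 1: AGA (Arg) → AUA (Ile) — missense.
Codon 2: UAC (Tyr) → UAU (Tyr) — synonymous.
Codon 3: GGU (Gly) → GGC (Gly) — synonymous.
Codon 4: GCC (Ala) → GCA (Ala) — synonymous.
Codon 5: UCU (Ser) → UCG (Ser) — synonymous.
Codon 6: AUA (Ile) → AUC (Ile) — synonymous.
Synonymous: 5 of 6.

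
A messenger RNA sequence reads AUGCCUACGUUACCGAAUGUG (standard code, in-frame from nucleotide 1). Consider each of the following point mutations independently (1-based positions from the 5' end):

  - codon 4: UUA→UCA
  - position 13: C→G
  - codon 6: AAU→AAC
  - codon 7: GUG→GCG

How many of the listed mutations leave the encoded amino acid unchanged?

1

Codon 4: UUA (Leu) → UCA (Ser) — missense.
Codon 5: CCG (Pro) → GCG (Ala) — missense.
Codon 6: AAU (Asn) → AAC (Asn) — synonymous.
Codon 7: GUG (Val) → GCG (Ala) — missense.
Synonymous: 1 of 4.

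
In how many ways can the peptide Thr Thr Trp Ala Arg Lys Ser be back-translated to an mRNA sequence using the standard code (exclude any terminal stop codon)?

Thr: 4 codons.
Thr: 4 codons.
Trp: 1 codon.
Ala: 4 codons.
Arg: 6 codons.
Lys: 2 codons.
Ser: 6 codons.
4 × 4 × 1 × 4 × 6 × 2 × 6 = 4608.

4608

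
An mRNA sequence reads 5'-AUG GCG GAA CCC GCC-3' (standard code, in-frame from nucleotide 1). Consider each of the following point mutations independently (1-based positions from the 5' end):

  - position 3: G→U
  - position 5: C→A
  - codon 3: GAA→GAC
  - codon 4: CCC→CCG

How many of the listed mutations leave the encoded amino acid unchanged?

Codon 1: AUG (Met) → AUU (Ile) — missense.
Codon 2: GCG (Ala) → GAG (Glu) — missense.
Codon 3: GAA (Glu) → GAC (Asp) — missense.
Codon 4: CCC (Pro) → CCG (Pro) — synonymous.
Synonymous: 1 of 4.

1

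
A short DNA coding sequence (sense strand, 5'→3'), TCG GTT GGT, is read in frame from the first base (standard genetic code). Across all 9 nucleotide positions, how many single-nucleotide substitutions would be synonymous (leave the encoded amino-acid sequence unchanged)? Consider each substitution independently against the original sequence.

9

Codon 1 (TCG, Ser): 3 synonymous substitutions.
Codon 2 (GTT, Val): 3 synonymous substitutions.
Codon 3 (GGT, Gly): 3 synonymous substitutions.
Total: 3 + 3 + 3 = 9.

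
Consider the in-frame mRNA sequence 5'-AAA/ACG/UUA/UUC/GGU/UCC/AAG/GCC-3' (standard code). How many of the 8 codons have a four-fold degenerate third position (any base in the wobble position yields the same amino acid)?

4

Codon 1 AAA (Lys): third position 2-fold.
Codon 2 ACG (Thr): third position 4-fold.
Codon 3 UUA (Leu): third position 2-fold.
Codon 4 UUC (Phe): third position 2-fold.
Codon 5 GGU (Gly): third position 4-fold.
Codon 6 UCC (Ser): third position 4-fold.
Codon 7 AAG (Lys): third position 2-fold.
Codon 8 GCC (Ala): third position 4-fold.
Four-fold degenerate third positions: 4.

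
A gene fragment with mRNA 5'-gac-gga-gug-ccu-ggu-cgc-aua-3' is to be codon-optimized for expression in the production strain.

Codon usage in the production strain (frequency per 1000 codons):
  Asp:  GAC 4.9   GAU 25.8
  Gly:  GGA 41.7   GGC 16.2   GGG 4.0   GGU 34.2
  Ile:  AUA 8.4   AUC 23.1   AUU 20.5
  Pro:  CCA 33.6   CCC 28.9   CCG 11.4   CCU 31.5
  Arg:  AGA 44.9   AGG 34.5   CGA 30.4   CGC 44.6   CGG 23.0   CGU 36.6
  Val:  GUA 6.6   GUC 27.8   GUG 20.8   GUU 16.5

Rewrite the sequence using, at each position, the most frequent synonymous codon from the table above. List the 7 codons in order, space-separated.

Codon 1 (Asp): best is GAU at 25.8.
Codon 2 (Gly): best is GGA at 41.7.
Codon 3 (Val): best is GUC at 27.8.
Codon 4 (Pro): best is CCA at 33.6.
Codon 5 (Gly): best is GGA at 41.7.
Codon 6 (Arg): best is AGA at 44.9.
Codon 7 (Ile): best is AUC at 23.1.

GAU GGA GUC CCA GGA AGA AUC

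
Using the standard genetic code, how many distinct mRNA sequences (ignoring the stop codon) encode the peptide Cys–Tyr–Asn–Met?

8

Cys: 2 codons.
Tyr: 2 codons.
Asn: 2 codons.
Met: 1 codon.
2 × 2 × 2 × 1 = 8.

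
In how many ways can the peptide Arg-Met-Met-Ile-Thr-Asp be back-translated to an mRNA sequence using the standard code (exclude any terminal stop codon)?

Arg: 6 codons.
Met: 1 codon.
Met: 1 codon.
Ile: 3 codons.
Thr: 4 codons.
Asp: 2 codons.
6 × 1 × 1 × 3 × 4 × 2 = 144.

144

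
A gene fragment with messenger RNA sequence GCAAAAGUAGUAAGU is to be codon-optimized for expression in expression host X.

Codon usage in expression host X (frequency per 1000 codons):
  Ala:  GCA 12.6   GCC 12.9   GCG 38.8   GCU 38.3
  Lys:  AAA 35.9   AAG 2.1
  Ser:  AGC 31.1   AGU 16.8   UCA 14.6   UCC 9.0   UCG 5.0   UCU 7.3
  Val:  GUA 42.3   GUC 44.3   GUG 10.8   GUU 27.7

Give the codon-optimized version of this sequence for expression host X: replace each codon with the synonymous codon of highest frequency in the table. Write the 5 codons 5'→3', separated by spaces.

GCG AAA GUC GUC AGC

Codon 1 (Ala): best is GCG at 38.8.
Codon 2 (Lys): best is AAA at 35.9.
Codon 3 (Val): best is GUC at 44.3.
Codon 4 (Val): best is GUC at 44.3.
Codon 5 (Ser): best is AGC at 31.1.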